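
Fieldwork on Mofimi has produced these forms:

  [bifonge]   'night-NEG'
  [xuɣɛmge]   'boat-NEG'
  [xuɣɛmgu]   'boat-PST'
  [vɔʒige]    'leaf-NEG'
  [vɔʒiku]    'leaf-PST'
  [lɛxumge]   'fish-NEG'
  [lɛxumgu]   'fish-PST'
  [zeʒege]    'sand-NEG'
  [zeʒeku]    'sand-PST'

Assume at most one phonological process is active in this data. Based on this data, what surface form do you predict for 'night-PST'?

The PST morpheme has two allomorphs, [-gu] and [-ku].
By contrast the NEG suffix keeps its initial [g] throughout — that segment must be underlying.
The PST suffix is therefore /-ku/ underlyingly, with post-nasal voicing: voiceless stops become voiced after a nasal.
After 'night', which ends in a nasal, the suffix surfaces as [-gu], giving [bifongu].

[bifongu]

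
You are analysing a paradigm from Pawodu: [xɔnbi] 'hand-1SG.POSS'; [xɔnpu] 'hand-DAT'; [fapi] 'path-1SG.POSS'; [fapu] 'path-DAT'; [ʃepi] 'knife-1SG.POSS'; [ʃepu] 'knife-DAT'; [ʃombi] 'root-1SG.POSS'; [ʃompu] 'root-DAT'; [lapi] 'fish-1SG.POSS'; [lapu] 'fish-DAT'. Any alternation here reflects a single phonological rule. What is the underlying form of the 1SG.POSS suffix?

/-bi/

The 1SG.POSS morpheme has two allomorphs, [-bi] and [-pi].
By contrast the DAT suffix keeps its initial [p] throughout — that segment must be underlying.
The 1SG.POSS suffix is therefore /-bi/ underlyingly, with post-vocalic devoicing: voiced stops become voiceless after a vowel.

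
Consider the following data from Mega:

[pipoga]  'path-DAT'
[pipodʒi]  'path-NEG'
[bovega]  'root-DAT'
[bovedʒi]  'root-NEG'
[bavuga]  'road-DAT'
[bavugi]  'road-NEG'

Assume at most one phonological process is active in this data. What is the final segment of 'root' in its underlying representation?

/dʒ/

The stem for 'root' ends in [g] in [bovega] but [dʒ] in [bovedʒi].
But 'road' keeps [g] in both environments ([bavuga], [bavugi]), so there is no rule changing /g/ to [dʒ] before the NEG suffix.
So /dʒ/ is underlying, and a rule of depalatalization — palato-alveolar /dʒ/ becomes [g] when no front vowel follows — gives [g].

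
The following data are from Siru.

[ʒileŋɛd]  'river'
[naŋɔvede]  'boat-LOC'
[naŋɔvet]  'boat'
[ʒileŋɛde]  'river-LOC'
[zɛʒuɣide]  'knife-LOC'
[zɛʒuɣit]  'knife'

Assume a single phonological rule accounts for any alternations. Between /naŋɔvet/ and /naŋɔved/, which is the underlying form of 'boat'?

/naŋɔvet/

'boat' shows [d] ~ [t] at the end of the stem ([naŋɔvede] vs [naŋɔvet]).
But 'river' keeps [d] in both environments ([ʒileŋɛde], [ʒileŋɛd]), so there is no rule changing /d/ to [t] in isolation.
The underlying segment must be /t/; voiceless stops become voiced between vowels, yielding [d] there.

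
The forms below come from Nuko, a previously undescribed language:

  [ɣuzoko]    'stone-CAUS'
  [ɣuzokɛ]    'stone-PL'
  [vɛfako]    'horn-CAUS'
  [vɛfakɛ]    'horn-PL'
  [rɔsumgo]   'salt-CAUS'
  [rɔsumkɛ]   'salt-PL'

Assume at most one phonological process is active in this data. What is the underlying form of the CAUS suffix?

/-go/

The CAUS morpheme has two allomorphs, [-go] and [-ko].
By contrast the PL suffix keeps its initial [k] throughout — that segment must be underlying.
So the underlying form is /-go/, and voiced stops become voiceless after a vowel.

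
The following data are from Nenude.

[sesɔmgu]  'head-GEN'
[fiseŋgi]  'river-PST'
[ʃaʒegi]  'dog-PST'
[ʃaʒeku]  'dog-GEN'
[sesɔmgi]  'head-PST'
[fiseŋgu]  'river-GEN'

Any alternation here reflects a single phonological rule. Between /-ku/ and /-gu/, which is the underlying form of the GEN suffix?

The GEN morpheme has two allomorphs, [-gu] and [-ku].
The PST suffix, which begins with [g], is invariant after every stem; so [g] is not altered by any rule here.
So the underlying form is /-ku/, and voiceless stops become voiced after a nasal.

/-ku/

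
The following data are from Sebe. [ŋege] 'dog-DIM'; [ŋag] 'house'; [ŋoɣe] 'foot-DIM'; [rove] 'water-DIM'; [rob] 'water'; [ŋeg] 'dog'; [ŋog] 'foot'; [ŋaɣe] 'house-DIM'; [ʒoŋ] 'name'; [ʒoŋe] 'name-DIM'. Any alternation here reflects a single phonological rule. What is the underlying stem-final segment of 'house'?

/ɣ/

'house' shows [ɣ] ~ [g] at the end of the stem ([ŋaɣe] vs [ŋag]).
But 'dog' keeps [g] in both environments ([ŋege], [ŋeg]), so there is no rule changing /g/ to [ɣ] before the DIM suffix.
Therefore /ɣ/ is basic and [g] is derived by word-final hardening (voiced fricatives become stops word-finally).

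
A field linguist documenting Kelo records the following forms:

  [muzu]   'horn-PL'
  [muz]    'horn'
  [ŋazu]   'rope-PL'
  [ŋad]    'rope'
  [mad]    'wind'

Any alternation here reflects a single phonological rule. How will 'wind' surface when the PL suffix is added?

'rope' shows [z] ~ [d] at the end of the stem ([ŋazu] vs [ŋad]).
The stem 'horn' ([muzu], [muz]) shows [z] unchanged in both environments, so [z] cannot be basic with [d] derived in isolation.
Therefore /d/ is basic and [z] is derived by intervocalic spirantization (voiced stops become fricatives between vowels).
The one attested form of 'wind', [mad], shows underlying /mad/. Applying the same rule between vowels gives [mazu].

[mazu]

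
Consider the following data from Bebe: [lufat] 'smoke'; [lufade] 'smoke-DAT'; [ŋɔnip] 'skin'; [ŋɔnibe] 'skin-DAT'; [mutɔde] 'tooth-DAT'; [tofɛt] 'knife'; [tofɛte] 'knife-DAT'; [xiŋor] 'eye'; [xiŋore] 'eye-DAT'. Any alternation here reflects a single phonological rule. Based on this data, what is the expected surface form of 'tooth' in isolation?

[mutɔt]

In [lufat] and [lufade] the final segment of 'smoke' alternates: [t] ~ [d].
The stem 'knife' ([tofɛt], [tofɛte]) shows [t] unchanged in both environments, so [t] cannot be basic with [d] derived before the DAT suffix.
The underlying segment must be /d/; voiced obstruents become voiceless word-finally, yielding [t] there.
The one attested form of 'tooth', [mutɔde], shows underlying /mutɔd/. Applying the same rule word-finally gives [mutɔt].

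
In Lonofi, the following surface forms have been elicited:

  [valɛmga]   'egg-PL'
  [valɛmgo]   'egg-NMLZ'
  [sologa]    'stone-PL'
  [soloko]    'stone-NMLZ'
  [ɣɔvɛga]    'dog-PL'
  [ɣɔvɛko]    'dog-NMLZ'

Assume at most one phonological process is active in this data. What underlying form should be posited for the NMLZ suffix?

/-ko/

The NMLZ suffix surfaces as [-go] and [-ko], depending on the final segment of the stem.
The PL suffix, which begins with [g], is invariant after every stem; so [g] is not altered by any rule here.
So the underlying form is /-ko/, and voiceless stops become voiced after a nasal.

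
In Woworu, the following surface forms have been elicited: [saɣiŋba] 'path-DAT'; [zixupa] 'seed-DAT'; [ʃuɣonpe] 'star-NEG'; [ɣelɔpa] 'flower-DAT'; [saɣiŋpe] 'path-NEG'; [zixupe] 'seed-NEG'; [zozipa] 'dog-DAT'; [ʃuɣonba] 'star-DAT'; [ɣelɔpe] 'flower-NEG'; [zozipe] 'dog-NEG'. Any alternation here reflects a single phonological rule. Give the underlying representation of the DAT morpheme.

The DAT suffix surfaces as [-ba] and [-pa], depending on the final segment of the stem.
The NEG suffix, which begins with [p], is invariant after every stem; so [p] is not altered by any rule here.
So the underlying form is /-ba/, and voiced stops become voiceless after a vowel.

/-ba/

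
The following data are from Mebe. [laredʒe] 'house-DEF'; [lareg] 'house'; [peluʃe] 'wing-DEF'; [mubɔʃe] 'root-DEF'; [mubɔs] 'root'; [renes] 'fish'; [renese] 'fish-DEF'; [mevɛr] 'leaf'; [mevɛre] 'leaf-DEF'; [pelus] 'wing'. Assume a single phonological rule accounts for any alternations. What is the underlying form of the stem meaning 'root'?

/mubɔʃ/

'root' shows [s] ~ [ʃ] at the end of the stem ([mubɔs] vs [mubɔʃe]).
Compare 'fish', with invariant [s] in [renes] and [renese]: an analysis with underlying /s/ and a rule producing [ʃ] before the DEF suffix would wrongly predict alternation here too.
The underlying segment must be /ʃ/; palato-alveolar /dʒ/ and /ʃ/ become [g] and [s] when no front vowel follows, yielding [s] there.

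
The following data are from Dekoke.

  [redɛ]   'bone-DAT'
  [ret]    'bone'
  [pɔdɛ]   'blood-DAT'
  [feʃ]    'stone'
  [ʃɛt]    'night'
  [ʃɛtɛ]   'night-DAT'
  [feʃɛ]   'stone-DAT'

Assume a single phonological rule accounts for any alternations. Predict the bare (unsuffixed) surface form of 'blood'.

'bone' shows [d] ~ [t] at the end of the stem ([redɛ] vs [ret]).
If /t/ were underlying and a rule turned it into [d] before the DAT suffix, 'night' would also alternate; but it has [t] in both [ʃɛtɛ] and [ʃɛt].
So /d/ is underlying, and a rule of word-final obstruent devoicing — voiced obstruents become voiceless word-finally — gives [t].
The one attested form of 'blood', [pɔdɛ], shows underlying /pɔd/. Applying the same rule word-finally gives [pɔt].

[pɔt]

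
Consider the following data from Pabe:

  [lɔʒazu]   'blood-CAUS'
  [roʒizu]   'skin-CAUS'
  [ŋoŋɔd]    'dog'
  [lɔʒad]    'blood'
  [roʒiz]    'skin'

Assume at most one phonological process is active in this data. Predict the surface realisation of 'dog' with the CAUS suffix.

[ŋoŋɔzu]

'blood' shows [z] ~ [d] at the end of the stem ([lɔʒazu] vs [lɔʒad]).
The stem 'skin' ([roʒizu], [roʒiz]) shows [z] unchanged in both environments, so [z] cannot be basic with [d] derived in isolation.
The alternation reflects intervocalic spirantization: voiced stops become fricatives between vowels. /d/ is underlying.
From [ŋoŋɔd] the stem 'dog' is /ŋoŋɔd/; between vowels this yields [ŋoŋɔzu].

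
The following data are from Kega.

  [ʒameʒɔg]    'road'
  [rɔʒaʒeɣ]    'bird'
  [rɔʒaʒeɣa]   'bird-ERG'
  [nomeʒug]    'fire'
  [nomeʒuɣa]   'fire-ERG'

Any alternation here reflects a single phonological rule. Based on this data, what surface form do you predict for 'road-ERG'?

'fire' shows [g] ~ [ɣ] at the end of the stem ([nomeʒug] vs [nomeʒuɣa]).
The stem 'bird' ([rɔʒaʒeɣ], [rɔʒaʒeɣa]) shows [ɣ] unchanged in both environments, so [ɣ] cannot be basic with [g] derived in isolation.
So /g/ is underlying, and a rule of intervocalic spirantization — voiced stops become fricatives between vowels — gives [ɣ].
From [ʒameʒɔg] the stem 'road' is /ʒameʒɔg/; between vowels this yields [ʒameʒɔɣa].

[ʒameʒɔɣa]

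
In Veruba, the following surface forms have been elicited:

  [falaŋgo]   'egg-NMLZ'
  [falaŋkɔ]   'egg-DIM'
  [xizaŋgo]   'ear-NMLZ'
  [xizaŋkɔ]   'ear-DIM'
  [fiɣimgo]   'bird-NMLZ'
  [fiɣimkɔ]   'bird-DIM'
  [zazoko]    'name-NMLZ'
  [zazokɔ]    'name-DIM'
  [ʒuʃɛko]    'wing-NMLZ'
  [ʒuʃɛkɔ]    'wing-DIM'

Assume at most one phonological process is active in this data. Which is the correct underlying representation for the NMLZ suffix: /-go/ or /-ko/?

/-go/

The NMLZ morpheme has two allomorphs, [-go] and [-ko].
By contrast the DIM suffix keeps its initial [k] throughout — that segment must be underlying.
The NMLZ suffix is therefore /-go/ underlyingly, with post-vocalic devoicing: voiced stops become voiceless after a vowel.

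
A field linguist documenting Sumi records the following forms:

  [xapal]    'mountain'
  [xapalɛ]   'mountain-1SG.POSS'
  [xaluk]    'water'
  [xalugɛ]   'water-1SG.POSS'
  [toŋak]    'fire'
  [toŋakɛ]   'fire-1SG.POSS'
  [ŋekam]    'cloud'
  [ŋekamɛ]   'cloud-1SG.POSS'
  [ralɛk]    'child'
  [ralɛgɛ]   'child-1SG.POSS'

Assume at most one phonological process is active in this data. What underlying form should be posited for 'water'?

'water' shows [k] ~ [g] at the end of the stem ([xaluk] vs [xalugɛ]).
Compare 'fire', with invariant [k] in [toŋak] and [toŋakɛ]: an analysis with underlying /k/ and a rule producing [g] before the 1SG.POSS suffix would wrongly predict alternation here too.
Therefore /g/ is basic and [k] is derived by word-final obstruent devoicing (voiced obstruents become voiceless word-finally).

/xalug/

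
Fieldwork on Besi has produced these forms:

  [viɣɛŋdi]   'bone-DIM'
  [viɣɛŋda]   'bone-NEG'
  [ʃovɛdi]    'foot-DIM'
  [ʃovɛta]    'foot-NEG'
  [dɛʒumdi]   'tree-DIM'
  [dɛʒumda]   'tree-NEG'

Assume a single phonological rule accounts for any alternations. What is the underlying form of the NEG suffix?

/-ta/

The NEG suffix surfaces as [-da] and [-ta], depending on the final segment of the stem.
The DIM suffix, which begins with [d], is invariant after every stem; so [d] is not altered by any rule here.
So the underlying form is /-ta/, and voiceless stops become voiced after a nasal.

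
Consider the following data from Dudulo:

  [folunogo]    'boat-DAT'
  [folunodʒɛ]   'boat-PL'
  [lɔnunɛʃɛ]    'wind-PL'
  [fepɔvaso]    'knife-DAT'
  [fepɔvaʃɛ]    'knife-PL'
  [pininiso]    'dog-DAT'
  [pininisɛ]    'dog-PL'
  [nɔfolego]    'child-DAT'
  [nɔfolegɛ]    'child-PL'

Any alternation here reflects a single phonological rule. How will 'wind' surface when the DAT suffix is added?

The root 'knife' surfaces as [fepɔvaso] and [fepɔvaʃɛ], with a stem-final [s] ~ [ʃ] alternation.
Compare 'dog', with invariant [s] in [pininiso] and [pininisɛ]: an analysis with underlying /s/ and a rule producing [ʃ] before the PL suffix would wrongly predict alternation here too.
Therefore /ʃ/ is basic and [s] is derived by depalatalization (palato-alveolar /dʒ/ and /ʃ/ become [g] and [s] when no front vowel follows).
From [lɔnunɛʃɛ] the stem 'wind' is /lɔnunɛʃ/; when no front vowel follows this yields [lɔnunɛso].

[lɔnunɛso]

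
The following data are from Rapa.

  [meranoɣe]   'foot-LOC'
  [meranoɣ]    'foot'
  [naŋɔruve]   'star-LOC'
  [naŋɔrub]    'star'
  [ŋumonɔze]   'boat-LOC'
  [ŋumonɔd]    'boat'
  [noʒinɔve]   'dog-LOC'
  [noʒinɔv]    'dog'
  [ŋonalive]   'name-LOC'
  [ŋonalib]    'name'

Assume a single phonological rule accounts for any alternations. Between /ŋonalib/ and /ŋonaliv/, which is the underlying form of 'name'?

The root 'name' surfaces as [ŋonalive] and [ŋonalib], with a stem-final [v] ~ [b] alternation.
But 'dog' keeps [v] in both environments ([noʒinɔve], [noʒinɔv]), so there is no rule changing /v/ to [b] in isolation.
The underlying segment must be /b/; voiced stops become fricatives between vowels, yielding [v] there.

/ŋonalib/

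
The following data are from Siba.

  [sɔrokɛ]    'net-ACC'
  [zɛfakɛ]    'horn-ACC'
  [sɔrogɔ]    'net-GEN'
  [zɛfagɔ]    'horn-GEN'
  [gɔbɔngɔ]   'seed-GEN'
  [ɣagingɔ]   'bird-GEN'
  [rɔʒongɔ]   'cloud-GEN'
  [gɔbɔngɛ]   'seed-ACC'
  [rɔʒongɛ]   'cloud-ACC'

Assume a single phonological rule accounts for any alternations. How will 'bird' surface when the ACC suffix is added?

The ACC suffix surfaces as [-gɛ] and [-kɛ], depending on the final segment of the stem.
By contrast the GEN suffix keeps its initial [g] throughout — that segment must be underlying.
So the underlying form is /-kɛ/, and voiceless stops become voiced after a nasal.
After 'bird', which ends in a nasal, the suffix surfaces as [-gɛ], giving [ɣagingɛ].

[ɣagingɛ]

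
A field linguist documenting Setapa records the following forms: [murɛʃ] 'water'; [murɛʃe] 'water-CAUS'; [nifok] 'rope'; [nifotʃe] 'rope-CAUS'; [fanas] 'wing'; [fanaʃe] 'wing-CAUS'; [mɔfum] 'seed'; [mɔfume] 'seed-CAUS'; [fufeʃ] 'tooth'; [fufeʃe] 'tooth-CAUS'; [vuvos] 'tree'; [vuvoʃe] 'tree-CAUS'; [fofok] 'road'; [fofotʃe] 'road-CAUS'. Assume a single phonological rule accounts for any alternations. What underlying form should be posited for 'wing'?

In [fanas] and [fanaʃe] the final segment of 'wing' alternates: [s] ~ [ʃ].
The stem 'water' ([murɛʃ], [murɛʃe]) shows [ʃ] unchanged in both environments, so [ʃ] cannot be basic with [s] derived in isolation.
The alternation reflects palatalization before a front vowel: /k/ and /s/ become palato-alveolar [tʃ] and [ʃ] before a front vowel. /s/ is underlying.
Hence 'wing' is /fanas/ underlyingly.

/fanas/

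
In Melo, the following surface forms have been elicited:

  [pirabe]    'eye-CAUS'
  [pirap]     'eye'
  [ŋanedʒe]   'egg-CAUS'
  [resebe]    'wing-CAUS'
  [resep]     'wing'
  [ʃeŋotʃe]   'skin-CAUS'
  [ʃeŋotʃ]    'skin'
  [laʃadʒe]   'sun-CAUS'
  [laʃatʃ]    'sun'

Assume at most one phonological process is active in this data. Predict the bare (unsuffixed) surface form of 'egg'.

[ŋanetʃ]

'sun' shows [dʒ] ~ [tʃ] at the end of the stem ([laʃadʒe] vs [laʃatʃ]).
But 'skin' keeps [tʃ] in both environments ([ʃeŋotʃe], [ʃeŋotʃ]), so there is no rule changing /tʃ/ to [dʒ] before the CAUS suffix.
Therefore /dʒ/ is basic and [tʃ] is derived by word-final obstruent devoicing (voiced obstruents become voiceless word-finally).
The one attested form of 'egg', [ŋanedʒe], shows underlying /ŋanedʒ/. Applying the same rule word-finally gives [ŋanetʃ].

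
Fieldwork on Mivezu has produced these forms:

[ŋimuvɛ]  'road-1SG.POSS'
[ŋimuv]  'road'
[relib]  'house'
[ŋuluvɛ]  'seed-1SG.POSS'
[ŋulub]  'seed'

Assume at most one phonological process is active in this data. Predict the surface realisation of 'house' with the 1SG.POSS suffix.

[relivɛ]

'seed' shows [v] ~ [b] at the end of the stem ([ŋuluvɛ] vs [ŋulub]).
Compare 'road', with invariant [v] in [ŋimuvɛ] and [ŋimuv]: an analysis with underlying /v/ and a rule producing [b] in isolation would wrongly predict alternation here too.
So /b/ is underlying, and a rule of intervocalic spirantization — voiced stops become fricatives between vowels — gives [v].
From [relib] the stem 'house' is /relib/; between vowels this yields [relivɛ].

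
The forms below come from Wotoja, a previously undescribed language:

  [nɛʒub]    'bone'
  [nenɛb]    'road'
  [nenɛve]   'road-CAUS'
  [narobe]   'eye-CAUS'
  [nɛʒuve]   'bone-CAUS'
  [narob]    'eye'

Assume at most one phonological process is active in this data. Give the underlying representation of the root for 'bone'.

'bone' shows [b] ~ [v] at the end of the stem ([nɛʒub] vs [nɛʒuve]).
But 'eye' keeps [b] in both environments ([narob], [narobe]), so there is no rule changing /b/ to [v] before the CAUS suffix.
The alternation reflects word-final hardening: voiced fricatives become stops word-finally. /v/ is underlying.

/nɛʒuv/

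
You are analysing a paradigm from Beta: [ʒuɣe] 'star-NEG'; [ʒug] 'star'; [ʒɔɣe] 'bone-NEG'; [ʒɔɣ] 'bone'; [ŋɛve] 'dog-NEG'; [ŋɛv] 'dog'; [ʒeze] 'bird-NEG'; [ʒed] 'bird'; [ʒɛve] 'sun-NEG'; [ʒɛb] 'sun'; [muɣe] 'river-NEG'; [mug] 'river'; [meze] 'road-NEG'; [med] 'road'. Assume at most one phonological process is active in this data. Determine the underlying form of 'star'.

/ʒug/

The stem for 'star' ends in [ɣ] in [ʒuɣe] but [g] in [ʒug].
Compare 'bone', with invariant [ɣ] in [ʒɔɣe] and [ʒɔɣ]: an analysis with underlying /ɣ/ and a rule producing [g] in isolation would wrongly predict alternation here too.
The alternation reflects intervocalic spirantization: voiced stops become fricatives between vowels. /g/ is underlying.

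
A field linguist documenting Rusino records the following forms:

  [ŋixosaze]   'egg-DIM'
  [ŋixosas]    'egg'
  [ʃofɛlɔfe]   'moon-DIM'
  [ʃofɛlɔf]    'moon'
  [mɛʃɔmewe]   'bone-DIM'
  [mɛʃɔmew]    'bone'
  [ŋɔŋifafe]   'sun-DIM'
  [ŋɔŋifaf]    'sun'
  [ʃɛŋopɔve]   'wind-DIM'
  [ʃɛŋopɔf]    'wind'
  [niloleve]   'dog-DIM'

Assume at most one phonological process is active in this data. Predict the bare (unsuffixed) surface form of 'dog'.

[nilolef]

The root 'wind' surfaces as [ʃɛŋopɔve] and [ʃɛŋopɔf], with a stem-final [v] ~ [f] alternation.
Compare 'sun', with invariant [f] in [ŋɔŋifafe] and [ŋɔŋifaf]: an analysis with underlying /f/ and a rule producing [v] before the DIM suffix would wrongly predict alternation here too.
Therefore /v/ is basic and [f] is derived by word-final obstruent devoicing (voiced obstruents become voiceless word-finally).
The one attested form of 'dog', [niloleve], shows underlying /nilolev/. Applying the same rule word-finally gives [nilolef].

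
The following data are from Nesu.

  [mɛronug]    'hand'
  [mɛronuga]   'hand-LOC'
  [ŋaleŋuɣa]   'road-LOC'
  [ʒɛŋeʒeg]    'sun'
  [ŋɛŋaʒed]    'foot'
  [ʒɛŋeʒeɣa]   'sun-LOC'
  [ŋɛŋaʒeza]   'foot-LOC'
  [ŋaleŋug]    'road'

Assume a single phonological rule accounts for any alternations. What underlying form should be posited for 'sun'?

In [ʒɛŋeʒeg] and [ʒɛŋeʒeɣa] the final segment of 'sun' alternates: [g] ~ [ɣ].
If /g/ were underlying and a rule turned it into [ɣ] before the LOC suffix, 'hand' would also alternate; but it has [g] in both [mɛronug] and [mɛronuga].
Therefore /ɣ/ is basic and [g] is derived by word-final hardening (voiced fricatives become stops word-finally).

/ʒɛŋeʒeɣ/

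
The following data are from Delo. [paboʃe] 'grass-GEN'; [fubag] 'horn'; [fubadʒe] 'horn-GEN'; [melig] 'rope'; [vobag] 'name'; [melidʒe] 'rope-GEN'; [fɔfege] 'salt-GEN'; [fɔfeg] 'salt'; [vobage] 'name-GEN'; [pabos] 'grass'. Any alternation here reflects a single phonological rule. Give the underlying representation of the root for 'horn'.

The stem for 'horn' ends in [g] in [fubag] but [dʒ] in [fubadʒe].
Compare 'name', with invariant [g] in [vobag] and [vobage]: an analysis with underlying /g/ and a rule producing [dʒ] before the GEN suffix would wrongly predict alternation here too.
The alternation reflects depalatalization: palato-alveolar /dʒ/ and /ʃ/ become [g] and [s] when no front vowel follows. /dʒ/ is underlying.
Hence 'horn' is /fubadʒ/ underlyingly.

/fubadʒ/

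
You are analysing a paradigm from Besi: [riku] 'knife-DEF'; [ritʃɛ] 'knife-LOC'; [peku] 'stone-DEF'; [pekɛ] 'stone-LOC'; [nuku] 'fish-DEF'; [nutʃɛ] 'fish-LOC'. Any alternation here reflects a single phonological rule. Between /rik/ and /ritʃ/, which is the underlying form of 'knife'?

'knife' shows [k] ~ [tʃ] at the end of the stem ([riku] vs [ritʃɛ]).
If /k/ were underlying and a rule turned it into [tʃ] before the LOC suffix, 'stone' would also alternate; but it has [k] in both [peku] and [pekɛ].
So /tʃ/ is underlying, and a rule of depalatalization — palato-alveolar /tʃ/ becomes [k] when no front vowel follows — gives [k].

/ritʃ/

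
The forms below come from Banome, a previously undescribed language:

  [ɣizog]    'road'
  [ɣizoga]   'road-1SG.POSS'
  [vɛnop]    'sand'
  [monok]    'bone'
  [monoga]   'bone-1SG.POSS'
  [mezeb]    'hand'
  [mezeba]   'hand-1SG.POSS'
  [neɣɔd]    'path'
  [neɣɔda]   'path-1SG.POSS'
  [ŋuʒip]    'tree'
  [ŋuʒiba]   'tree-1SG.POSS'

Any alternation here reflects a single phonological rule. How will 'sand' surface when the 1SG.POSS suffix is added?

In [ŋuʒip] and [ŋuʒiba] the final segment of 'tree' alternates: [p] ~ [b].
But 'hand' keeps [b] in both environments ([mezeb], [mezeba]), so there is no rule changing /b/ to [p] in isolation.
The underlying segment must be /p/; voiceless stops become voiced between vowels, yielding [b] there.
From [vɛnop] the stem 'sand' is /vɛnop/; between vowels this yields [vɛnoba].

[vɛnoba]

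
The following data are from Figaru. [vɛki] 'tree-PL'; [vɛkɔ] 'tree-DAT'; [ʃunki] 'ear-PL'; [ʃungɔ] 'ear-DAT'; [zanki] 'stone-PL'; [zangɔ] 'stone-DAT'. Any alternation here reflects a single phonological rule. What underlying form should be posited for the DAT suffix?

/-gɔ/

The DAT suffix surfaces as [-gɔ] and [-kɔ], depending on the final segment of the stem.
The PL suffix, which begins with [k], is invariant after every stem; so [k] is not altered by any rule here.
So the underlying form is /-gɔ/, and voiced stops become voiceless after a vowel.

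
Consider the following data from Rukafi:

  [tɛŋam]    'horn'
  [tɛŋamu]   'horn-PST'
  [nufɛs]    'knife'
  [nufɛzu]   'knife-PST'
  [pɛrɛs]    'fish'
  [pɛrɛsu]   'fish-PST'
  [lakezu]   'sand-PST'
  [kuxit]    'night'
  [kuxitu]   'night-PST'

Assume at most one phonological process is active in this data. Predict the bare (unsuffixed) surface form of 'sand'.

[lakes]

'knife' shows [s] ~ [z] at the end of the stem ([nufɛs] vs [nufɛzu]).
The stem 'fish' ([pɛrɛs], [pɛrɛsu]) shows [s] unchanged in both environments, so [s] cannot be basic with [z] derived before the PST suffix.
The underlying segment must be /z/; voiced obstruents become voiceless word-finally, yielding [s] there.
From [lakezu] the stem 'sand' is /lakez/; word-finally this yields [lakes].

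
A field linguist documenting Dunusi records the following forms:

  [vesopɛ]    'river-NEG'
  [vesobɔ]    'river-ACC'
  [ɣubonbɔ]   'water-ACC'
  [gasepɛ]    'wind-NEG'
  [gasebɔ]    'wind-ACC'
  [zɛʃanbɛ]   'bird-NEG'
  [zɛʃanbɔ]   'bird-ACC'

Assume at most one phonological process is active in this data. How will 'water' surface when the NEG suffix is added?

The NEG morpheme has two allomorphs, [-bɛ] and [-pɛ].
The ACC suffix, which begins with [b], is invariant after every stem; so [b] is not altered by any rule here.
So the underlying form is /-pɛ/, and voiceless stops become voiced after a nasal.
After 'water', which ends in a nasal, the suffix surfaces as [-bɛ], giving [ɣubonbɛ].

[ɣubonbɛ]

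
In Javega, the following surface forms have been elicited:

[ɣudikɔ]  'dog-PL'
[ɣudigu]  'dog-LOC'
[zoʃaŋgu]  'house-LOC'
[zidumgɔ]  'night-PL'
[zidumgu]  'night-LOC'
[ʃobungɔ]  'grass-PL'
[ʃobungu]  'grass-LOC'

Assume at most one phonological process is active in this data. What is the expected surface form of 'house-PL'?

The PL suffix surfaces as [-gɔ] and [-kɔ], depending on the final segment of the stem.
By contrast the LOC suffix keeps its initial [g] throughout — that segment must be underlying.
The PL suffix is therefore /-kɔ/ underlyingly, with post-nasal voicing: voiceless stops become voiced after a nasal.
After 'house', which ends in a nasal, the suffix surfaces as [-gɔ], giving [zoʃaŋgɔ].

[zoʃaŋgɔ]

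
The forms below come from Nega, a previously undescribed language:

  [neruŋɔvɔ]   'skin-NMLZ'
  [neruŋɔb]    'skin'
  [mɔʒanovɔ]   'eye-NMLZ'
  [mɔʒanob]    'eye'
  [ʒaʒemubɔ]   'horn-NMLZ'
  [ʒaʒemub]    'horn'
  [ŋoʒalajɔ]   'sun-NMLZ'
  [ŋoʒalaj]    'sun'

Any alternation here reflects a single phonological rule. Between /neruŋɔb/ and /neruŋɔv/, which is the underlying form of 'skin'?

/neruŋɔv/

The stem for 'skin' ends in [v] in [neruŋɔvɔ] but [b] in [neruŋɔb].
Compare 'horn', with invariant [b] in [ʒaʒemubɔ] and [ʒaʒemub]: an analysis with underlying /b/ and a rule producing [v] before the NMLZ suffix would wrongly predict alternation here too.
Therefore /v/ is basic and [b] is derived by word-final hardening (voiced fricatives become stops word-finally).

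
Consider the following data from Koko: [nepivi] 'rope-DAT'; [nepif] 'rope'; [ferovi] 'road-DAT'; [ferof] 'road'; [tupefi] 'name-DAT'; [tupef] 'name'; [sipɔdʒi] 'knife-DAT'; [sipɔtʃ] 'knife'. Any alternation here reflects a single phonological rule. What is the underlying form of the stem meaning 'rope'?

In [nepivi] and [nepif] the final segment of 'rope' alternates: [v] ~ [f].
But 'name' keeps [f] in both environments ([tupefi], [tupef]), so there is no rule changing /f/ to [v] before the DAT suffix.
Therefore /v/ is basic and [f] is derived by word-final obstruent devoicing (voiced obstruents become voiceless word-finally).
Hence 'rope' is /nepiv/ underlyingly.

/nepiv/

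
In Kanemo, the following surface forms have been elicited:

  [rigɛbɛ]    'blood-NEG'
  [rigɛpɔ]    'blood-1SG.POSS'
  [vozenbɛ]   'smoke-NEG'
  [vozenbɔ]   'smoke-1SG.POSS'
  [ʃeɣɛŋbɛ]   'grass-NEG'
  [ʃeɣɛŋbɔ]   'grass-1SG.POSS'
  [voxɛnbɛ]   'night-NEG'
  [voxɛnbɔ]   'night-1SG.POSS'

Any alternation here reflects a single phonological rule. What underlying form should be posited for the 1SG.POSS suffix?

The 1SG.POSS morpheme has two allomorphs, [-bɔ] and [-pɔ].
By contrast the NEG suffix keeps its initial [b] throughout — that segment must be underlying.
So the underlying form is /-pɔ/, and voiceless stops become voiced after a nasal.

/-pɔ/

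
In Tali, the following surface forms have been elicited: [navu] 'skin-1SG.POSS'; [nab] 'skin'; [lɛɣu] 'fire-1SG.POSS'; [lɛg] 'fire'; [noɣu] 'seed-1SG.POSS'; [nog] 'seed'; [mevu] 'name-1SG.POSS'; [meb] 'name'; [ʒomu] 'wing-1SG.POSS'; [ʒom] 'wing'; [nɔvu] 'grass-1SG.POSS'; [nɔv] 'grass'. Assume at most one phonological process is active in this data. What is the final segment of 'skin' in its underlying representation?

/b/

The stem for 'skin' ends in [v] in [navu] but [b] in [nab].
But 'grass' keeps [v] in both environments ([nɔvu], [nɔv]), so there is no rule changing /v/ to [b] in isolation.
The underlying segment must be /b/; voiced stops become fricatives between vowels, yielding [v] there.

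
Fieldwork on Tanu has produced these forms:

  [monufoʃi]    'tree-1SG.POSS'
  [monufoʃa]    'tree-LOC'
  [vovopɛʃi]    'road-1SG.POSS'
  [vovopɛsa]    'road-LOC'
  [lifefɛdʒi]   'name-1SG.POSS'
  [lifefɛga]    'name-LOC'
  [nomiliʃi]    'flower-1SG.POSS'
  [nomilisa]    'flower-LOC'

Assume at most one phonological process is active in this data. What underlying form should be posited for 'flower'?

/nomilis/

The stem for 'flower' ends in [ʃ] in [nomiliʃi] but [s] in [nomilisa].
But 'tree' keeps [ʃ] in both environments ([monufoʃi], [monufoʃa]), so there is no rule changing /ʃ/ to [s] before the LOC suffix.
Therefore /s/ is basic and [ʃ] is derived by palatalization before a front vowel (/g/ and /s/ become palato-alveolar [dʒ] and [ʃ] before a front vowel).
The underlying form of 'flower' is therefore /nomilis/.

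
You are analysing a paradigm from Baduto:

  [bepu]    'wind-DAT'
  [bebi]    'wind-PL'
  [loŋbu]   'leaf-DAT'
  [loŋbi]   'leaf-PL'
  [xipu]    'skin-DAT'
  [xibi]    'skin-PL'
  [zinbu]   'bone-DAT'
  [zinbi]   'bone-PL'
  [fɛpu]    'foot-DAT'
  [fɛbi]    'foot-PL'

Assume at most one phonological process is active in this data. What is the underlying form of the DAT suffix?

/-pu/

The DAT morpheme has two allomorphs, [-bu] and [-pu].
The PL suffix, which begins with [b], is invariant after every stem; so [b] is not altered by any rule here.
So the underlying form is /-pu/, and voiceless stops become voiced after a nasal.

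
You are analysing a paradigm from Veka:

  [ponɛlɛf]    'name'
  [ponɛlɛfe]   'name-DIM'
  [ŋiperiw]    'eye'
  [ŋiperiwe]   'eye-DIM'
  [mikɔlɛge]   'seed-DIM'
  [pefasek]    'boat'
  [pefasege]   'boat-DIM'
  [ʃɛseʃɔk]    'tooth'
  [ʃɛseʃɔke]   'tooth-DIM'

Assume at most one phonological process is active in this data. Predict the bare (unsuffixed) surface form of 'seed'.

[mikɔlɛk]

'boat' shows [k] ~ [g] at the end of the stem ([pefasek] vs [pefasege]).
But 'tooth' keeps [k] in both environments ([ʃɛseʃɔk], [ʃɛseʃɔke]), so there is no rule changing /k/ to [g] before the DIM suffix.
So /g/ is underlying, and a rule of word-final obstruent devoicing — voiced obstruents become voiceless word-finally — gives [k].
The one attested form of 'seed', [mikɔlɛge], shows underlying /mikɔlɛg/. Applying the same rule word-finally gives [mikɔlɛk].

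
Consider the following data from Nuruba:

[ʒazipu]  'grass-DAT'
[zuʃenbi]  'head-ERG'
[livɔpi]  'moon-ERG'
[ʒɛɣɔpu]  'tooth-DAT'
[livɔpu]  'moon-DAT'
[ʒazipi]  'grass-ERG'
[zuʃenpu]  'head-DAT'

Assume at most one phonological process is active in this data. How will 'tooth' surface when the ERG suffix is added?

[ʒɛɣɔpi]

The ERG suffix surfaces as [-bi] and [-pi], depending on the final segment of the stem.
By contrast the DAT suffix keeps its initial [p] throughout — that segment must be underlying.
So the underlying form is /-bi/, and voiced stops become voiceless after a vowel.
After 'tooth', which ends in a vowel, the suffix surfaces as [-pi], giving [ʒɛɣɔpi].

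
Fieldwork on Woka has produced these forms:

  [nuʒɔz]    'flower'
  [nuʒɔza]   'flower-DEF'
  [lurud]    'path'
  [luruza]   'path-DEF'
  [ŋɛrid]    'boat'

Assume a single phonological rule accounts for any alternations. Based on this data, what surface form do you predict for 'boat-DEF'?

In [lurud] and [luruza] the final segment of 'path' alternates: [d] ~ [z].
Compare 'flower', with invariant [z] in [nuʒɔz] and [nuʒɔza]: an analysis with underlying /z/ and a rule producing [d] in isolation would wrongly predict alternation here too.
The alternation reflects intervocalic spirantization: voiced stops become fricatives between vowels. /d/ is underlying.
The one attested form of 'boat', [ŋɛrid], shows underlying /ŋɛrid/. Applying the same rule between vowels gives [ŋɛriza].

[ŋɛriza]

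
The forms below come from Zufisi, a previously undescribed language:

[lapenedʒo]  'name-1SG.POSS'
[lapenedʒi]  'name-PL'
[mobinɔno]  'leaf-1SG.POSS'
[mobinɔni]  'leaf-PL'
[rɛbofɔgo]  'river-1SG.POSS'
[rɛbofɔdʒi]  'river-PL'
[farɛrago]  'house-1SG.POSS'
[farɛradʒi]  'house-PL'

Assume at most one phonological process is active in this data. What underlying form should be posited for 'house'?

/farɛrag/

'house' shows [g] ~ [dʒ] at the end of the stem ([farɛrago] vs [farɛradʒi]).
But 'name' keeps [dʒ] in both environments ([lapenedʒo], [lapenedʒi]), so there is no rule changing /dʒ/ to [g] before the 1SG.POSS suffix.
So /g/ is underlying, and a rule of palatalization before a front vowel — /g/ becomes palato-alveolar [dʒ] before a front vowel — gives [dʒ].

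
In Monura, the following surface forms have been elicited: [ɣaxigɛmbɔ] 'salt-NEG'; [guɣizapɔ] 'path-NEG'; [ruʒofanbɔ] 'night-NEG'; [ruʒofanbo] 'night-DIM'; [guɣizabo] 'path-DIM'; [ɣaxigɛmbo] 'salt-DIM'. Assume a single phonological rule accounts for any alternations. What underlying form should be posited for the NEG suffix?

The NEG morpheme has two allomorphs, [-bɔ] and [-pɔ].
The DIM suffix, which begins with [b], is invariant after every stem; so [b] is not altered by any rule here.
So the underlying form is /-pɔ/, and voiceless stops become voiced after a nasal.

/-pɔ/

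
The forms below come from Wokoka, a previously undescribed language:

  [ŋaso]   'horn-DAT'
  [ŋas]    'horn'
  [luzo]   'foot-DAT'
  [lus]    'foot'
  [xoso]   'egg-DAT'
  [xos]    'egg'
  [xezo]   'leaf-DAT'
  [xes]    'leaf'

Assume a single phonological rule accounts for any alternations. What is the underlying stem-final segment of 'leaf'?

The stem for 'leaf' ends in [z] in [xezo] but [s] in [xes].
Compare 'egg', with invariant [s] in [xoso] and [xos]: an analysis with underlying /s/ and a rule producing [z] before the DAT suffix would wrongly predict alternation here too.
The alternation reflects word-final obstruent devoicing: voiced obstruents become voiceless word-finally. /z/ is underlying.

/z/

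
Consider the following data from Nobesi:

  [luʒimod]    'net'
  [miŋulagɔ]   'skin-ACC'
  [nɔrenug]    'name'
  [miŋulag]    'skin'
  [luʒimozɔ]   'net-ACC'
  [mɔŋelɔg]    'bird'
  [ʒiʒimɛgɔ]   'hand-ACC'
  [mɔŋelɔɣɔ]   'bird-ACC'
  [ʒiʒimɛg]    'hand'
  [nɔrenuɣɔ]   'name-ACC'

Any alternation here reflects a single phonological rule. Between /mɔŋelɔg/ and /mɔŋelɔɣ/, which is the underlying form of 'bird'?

'bird' shows [ɣ] ~ [g] at the end of the stem ([mɔŋelɔɣɔ] vs [mɔŋelɔg]).
If /g/ were underlying and a rule turned it into [ɣ] before the ACC suffix, 'skin' would also alternate; but it has [g] in both [miŋulagɔ] and [miŋulag].
Therefore /ɣ/ is basic and [g] is derived by word-final hardening (voiced fricatives become stops word-finally).

/mɔŋelɔɣ/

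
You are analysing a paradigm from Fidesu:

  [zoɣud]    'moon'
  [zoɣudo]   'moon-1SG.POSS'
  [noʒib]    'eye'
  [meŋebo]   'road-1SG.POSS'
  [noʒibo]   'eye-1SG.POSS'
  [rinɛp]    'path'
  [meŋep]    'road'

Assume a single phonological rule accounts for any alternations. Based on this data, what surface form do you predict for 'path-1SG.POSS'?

[rinɛbo]

The stem for 'road' ends in [b] in [meŋebo] but [p] in [meŋep].
But 'eye' keeps [b] in both environments ([noʒibo], [noʒib]), so there is no rule changing /b/ to [p] in isolation.
Therefore /p/ is basic and [b] is derived by intervocalic voicing (voiceless stops become voiced between vowels).
From [rinɛp] the stem 'path' is /rinɛp/; between vowels this yields [rinɛbo].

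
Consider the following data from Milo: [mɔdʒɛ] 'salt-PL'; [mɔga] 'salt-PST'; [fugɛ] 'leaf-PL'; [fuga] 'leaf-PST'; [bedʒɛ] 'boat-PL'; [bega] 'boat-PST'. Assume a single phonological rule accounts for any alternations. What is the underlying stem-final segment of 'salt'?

/dʒ/

In [mɔdʒɛ] and [mɔga] the final segment of 'salt' alternates: [dʒ] ~ [g].
The stem 'leaf' ([fugɛ], [fuga]) shows [g] unchanged in both environments, so [g] cannot be basic with [dʒ] derived before the PL suffix.
The underlying segment must be /dʒ/; palato-alveolar /dʒ/ becomes [g] when no front vowel follows, yielding [g] there.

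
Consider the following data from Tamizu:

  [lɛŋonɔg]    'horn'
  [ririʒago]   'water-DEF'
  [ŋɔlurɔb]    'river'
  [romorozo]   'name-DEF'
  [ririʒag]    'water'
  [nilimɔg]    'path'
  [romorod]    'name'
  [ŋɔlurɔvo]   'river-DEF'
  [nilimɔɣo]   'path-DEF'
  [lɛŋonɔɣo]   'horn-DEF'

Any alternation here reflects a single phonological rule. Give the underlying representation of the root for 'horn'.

In [lɛŋonɔɣo] and [lɛŋonɔg] the final segment of 'horn' alternates: [ɣ] ~ [g].
Compare 'water', with invariant [g] in [ririʒago] and [ririʒag]: an analysis with underlying /g/ and a rule producing [ɣ] before the DEF suffix would wrongly predict alternation here too.
The alternation reflects word-final hardening: voiced fricatives become stops word-finally. /ɣ/ is underlying.

/lɛŋonɔɣ/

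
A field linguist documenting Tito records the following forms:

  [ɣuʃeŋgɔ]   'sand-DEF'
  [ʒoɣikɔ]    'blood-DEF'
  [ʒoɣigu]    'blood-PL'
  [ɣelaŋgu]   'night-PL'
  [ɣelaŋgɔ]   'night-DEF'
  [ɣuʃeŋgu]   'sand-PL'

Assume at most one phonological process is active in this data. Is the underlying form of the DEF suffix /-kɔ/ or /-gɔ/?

The DEF suffix surfaces as [-gɔ] and [-kɔ], depending on the final segment of the stem.
The PL suffix, which begins with [g], is invariant after every stem; so [g] is not altered by any rule here.
So the underlying form is /-kɔ/, and voiceless stops become voiced after a nasal.

/-kɔ/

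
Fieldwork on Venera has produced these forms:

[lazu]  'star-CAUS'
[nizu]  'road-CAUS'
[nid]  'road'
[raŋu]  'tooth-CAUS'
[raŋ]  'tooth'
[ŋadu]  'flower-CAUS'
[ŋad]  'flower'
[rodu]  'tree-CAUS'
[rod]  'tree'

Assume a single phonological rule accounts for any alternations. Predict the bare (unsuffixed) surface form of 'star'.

[lad]

The stem for 'road' ends in [z] in [nizu] but [d] in [nid].
If /d/ were underlying and a rule turned it into [z] before the CAUS suffix, 'tree' would also alternate; but it has [d] in both [rodu] and [rod].
So /z/ is underlying, and a rule of word-final hardening — voiced fricatives become stops word-finally — gives [d].
From [lazu] the stem 'star' is /laz/; word-finally this yields [lad].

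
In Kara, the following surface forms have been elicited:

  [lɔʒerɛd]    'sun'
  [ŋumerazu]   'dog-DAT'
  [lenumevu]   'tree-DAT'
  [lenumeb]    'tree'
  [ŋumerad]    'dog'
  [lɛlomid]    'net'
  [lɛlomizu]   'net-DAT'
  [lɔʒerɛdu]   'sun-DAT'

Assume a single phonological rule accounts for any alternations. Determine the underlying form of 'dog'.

/ŋumeraz/

The root 'dog' surfaces as [ŋumerad] and [ŋumerazu], with a stem-final [d] ~ [z] alternation.
Compare 'sun', with invariant [d] in [lɔʒerɛd] and [lɔʒerɛdu]: an analysis with underlying /d/ and a rule producing [z] before the DAT suffix would wrongly predict alternation here too.
So /z/ is underlying, and a rule of word-final hardening — voiced fricatives become stops word-finally — gives [d].
The underlying form of 'dog' is therefore /ŋumeraz/.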